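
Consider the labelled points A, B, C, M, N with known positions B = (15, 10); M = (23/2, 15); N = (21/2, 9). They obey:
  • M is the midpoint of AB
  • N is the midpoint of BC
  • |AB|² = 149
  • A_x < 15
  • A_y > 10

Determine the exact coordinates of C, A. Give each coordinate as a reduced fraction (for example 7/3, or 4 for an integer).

1. A_x = 8  [A = 2·M−B = 2·(23/2, 15)−(15, 10)]
2. A_y = 20  [A = 2·M−B = 2·(23/2, 15)−(15, 10)]
   so A = (8, 20)
3. C_x = 6  [C = 2·N−B = 2·(21/2, 9)−(15, 10)]
4. C_y = 8  [C = 2·N−B = 2·(21/2, 9)−(15, 10)]
   so C = (6, 8)

C = (6, 8)
A = (8, 20)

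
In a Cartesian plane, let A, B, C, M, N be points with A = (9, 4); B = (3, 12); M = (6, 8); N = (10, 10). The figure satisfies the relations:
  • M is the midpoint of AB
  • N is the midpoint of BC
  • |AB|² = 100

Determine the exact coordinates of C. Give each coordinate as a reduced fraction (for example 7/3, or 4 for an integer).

1. C_x = 17  [C = 2·N−B = 2·(10, 10)−(3, 12)]
2. C_y = 8  [C = 2·N−B = 2·(10, 10)−(3, 12)]
   so C = (17, 8)

C = (17, 8)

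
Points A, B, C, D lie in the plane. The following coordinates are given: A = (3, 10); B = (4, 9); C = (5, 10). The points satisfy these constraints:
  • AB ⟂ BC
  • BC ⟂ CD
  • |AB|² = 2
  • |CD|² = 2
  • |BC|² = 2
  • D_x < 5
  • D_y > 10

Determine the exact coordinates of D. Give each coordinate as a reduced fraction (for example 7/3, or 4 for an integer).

1. D_x = 4  [[BC ⟂ CD ⇒ 1x+1y-15=0] ∩ [|D−(5, 10)|²=2]]
2. D_y = 11  [[BC ⟂ CD ⇒ 1x+1y-15=0] ∩ [|D−(5, 10)|²=2]]
   so D = (4, 11)

D = (4, 11)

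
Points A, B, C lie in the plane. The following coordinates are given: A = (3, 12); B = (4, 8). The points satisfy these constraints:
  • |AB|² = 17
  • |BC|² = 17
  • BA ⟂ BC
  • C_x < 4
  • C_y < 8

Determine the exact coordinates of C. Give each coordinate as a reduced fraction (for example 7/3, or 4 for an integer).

1. C_x = 0  [[BA ⟂ BC ⇒ -1x+4y-28=0] ∩ [|C−(4, 8)|²=17]]
2. C_y = 7  [[BA ⟂ BC ⇒ -1x+4y-28=0] ∩ [|C−(4, 8)|²=17]]
   so C = (0, 7)

C = (0, 7)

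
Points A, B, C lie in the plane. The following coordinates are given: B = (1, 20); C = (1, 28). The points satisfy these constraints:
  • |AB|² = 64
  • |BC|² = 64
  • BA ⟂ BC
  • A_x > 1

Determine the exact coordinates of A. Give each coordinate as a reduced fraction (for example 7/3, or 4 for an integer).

1. A_x = 9  [[BA ⟂ BC ⇒ 8y-160=0] ∩ [|A−(1, 20)|²=64]]
2. A_y = 20  [[BA ⟂ BC ⇒ 8y-160=0] ∩ [|A−(1, 20)|²=64]]
   so A = (9, 20)

A = (9, 20)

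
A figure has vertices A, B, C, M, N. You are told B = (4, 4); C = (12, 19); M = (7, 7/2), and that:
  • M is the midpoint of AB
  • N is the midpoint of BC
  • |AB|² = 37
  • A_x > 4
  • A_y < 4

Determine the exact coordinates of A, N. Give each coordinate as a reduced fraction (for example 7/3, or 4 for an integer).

A = (10, 3)
N = (8, 23/2)

1. A_x = 10  [A = 2·M−B = 2·(7, 7/2)−(4, 4)]
2. A_y = 3  [A = 2·M−B = 2·(7, 7/2)−(4, 4)]
   so A = (10, 3)
3. N_x = 8  [2·N = B+C = (4, 4)+(12, 19)]
4. N_y = 23/2  [2·N = B+C = (4, 4)+(12, 19)]
   so N = (8, 23/2)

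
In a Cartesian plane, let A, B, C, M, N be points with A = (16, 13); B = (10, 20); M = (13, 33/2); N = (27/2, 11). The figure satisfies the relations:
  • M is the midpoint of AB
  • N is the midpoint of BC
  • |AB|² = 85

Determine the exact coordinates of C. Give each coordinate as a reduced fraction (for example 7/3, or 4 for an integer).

C = (17, 2)

1. C_x = 17  [C = 2·N−B = 2·(27/2, 11)−(10, 20)]
2. C_y = 2  [C = 2·N−B = 2·(27/2, 11)−(10, 20)]
   so C = (17, 2)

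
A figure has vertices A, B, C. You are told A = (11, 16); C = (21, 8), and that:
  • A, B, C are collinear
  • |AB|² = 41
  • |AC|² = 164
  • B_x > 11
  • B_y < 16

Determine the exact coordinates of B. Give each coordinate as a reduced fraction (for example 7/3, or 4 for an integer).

1. B_x = 16  [[A, B, C are collinear ⇒ -8x-10y+248=0] ∩ [|B−(11, 16)|²=41]]
2. B_y = 12  [[A, B, C are collinear ⇒ -8x-10y+248=0] ∩ [|B−(11, 16)|²=41]]
   so B = (16, 12)

B = (16, 12)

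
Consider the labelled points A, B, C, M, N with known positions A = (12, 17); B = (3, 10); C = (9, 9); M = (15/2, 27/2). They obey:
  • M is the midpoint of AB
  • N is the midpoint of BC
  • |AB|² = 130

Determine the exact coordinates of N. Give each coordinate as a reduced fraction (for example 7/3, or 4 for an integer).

1. N_x = 6  [2·N = B+C = (3, 10)+(9, 9)]
2. N_y = 19/2  [2·N = B+C = (3, 10)+(9, 9)]
   so N = (6, 19/2)

N = (6, 19/2)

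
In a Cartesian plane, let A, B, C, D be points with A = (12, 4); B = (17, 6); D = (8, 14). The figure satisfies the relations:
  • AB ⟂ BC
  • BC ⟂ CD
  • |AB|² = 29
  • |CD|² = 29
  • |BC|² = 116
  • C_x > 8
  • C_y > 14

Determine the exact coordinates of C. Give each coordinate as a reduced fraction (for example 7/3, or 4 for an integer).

C = (13, 16)

1. C_x = 13  [[AB ⟂ BC ⇒ 5x+2y-97=0] ∩ [|C−(8, 14)|²=29]]
2. C_y = 16  [[AB ⟂ BC ⇒ 5x+2y-97=0] ∩ [|C−(8, 14)|²=29]]
   so C = (13, 16)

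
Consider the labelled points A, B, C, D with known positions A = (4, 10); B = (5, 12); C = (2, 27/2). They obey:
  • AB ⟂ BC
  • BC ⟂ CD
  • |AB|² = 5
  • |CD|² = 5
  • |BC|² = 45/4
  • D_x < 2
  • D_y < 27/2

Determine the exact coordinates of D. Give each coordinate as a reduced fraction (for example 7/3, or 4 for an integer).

D = (1, 23/2)

1. D_x = 1  [[BC ⟂ CD ⇒ -3x+3/2y-57/4=0] ∩ [|D−(2, 27/2)|²=5]]
2. D_y = 23/2  [[BC ⟂ CD ⇒ -3x+3/2y-57/4=0] ∩ [|D−(2, 27/2)|²=5]]
   so D = (1, 23/2)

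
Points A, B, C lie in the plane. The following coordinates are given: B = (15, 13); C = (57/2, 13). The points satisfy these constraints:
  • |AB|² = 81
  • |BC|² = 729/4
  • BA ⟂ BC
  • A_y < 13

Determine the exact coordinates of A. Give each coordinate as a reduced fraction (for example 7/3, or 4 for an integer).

1. A_x = 15  [[BA ⟂ BC ⇒ 27/2x-405/2=0] ∩ [|A−(15, 13)|²=81]]
2. A_y = 4  [[BA ⟂ BC ⇒ 27/2x-405/2=0] ∩ [|A−(15, 13)|²=81]]
   so A = (15, 4)

A = (15, 4)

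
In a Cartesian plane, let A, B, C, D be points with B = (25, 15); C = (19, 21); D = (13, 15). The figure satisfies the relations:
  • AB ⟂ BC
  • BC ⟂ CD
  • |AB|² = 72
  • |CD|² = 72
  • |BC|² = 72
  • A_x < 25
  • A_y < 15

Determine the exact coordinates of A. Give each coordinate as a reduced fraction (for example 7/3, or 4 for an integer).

A = (19, 9)

1. A_x = 19  [[AB ⟂ BC ⇒ 6x-6y-60=0] ∩ [|A−(25, 15)|²=72]]
2. A_y = 9  [[AB ⟂ BC ⇒ 6x-6y-60=0] ∩ [|A−(25, 15)|²=72]]
   so A = (19, 9)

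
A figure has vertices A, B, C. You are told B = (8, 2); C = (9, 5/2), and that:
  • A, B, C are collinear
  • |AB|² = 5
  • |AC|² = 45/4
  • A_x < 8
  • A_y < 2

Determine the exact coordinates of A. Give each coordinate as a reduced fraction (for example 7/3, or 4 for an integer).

1. A_x = 6  [[A, B, C are collinear ⇒ -1/2x+1y+2=0] ∩ [|A−(8, 2)|²=5]]
2. A_y = 1  [[A, B, C are collinear ⇒ -1/2x+1y+2=0] ∩ [|A−(8, 2)|²=5]]
   so A = (6, 1)

A = (6, 1)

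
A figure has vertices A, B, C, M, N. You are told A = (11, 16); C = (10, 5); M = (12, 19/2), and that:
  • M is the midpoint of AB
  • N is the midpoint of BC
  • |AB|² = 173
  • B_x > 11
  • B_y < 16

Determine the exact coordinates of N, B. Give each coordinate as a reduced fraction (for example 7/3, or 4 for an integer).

1. B_x = 13  [B = 2·M−A = 2·(12, 19/2)−(11, 16)]
2. B_y = 3  [B = 2·M−A = 2·(12, 19/2)−(11, 16)]
   so B = (13, 3)
3. N_x = 23/2  [2·N = B+C = (13, 3)+(10, 5)]
4. N_y = 4  [2·N = B+C = (13, 3)+(10, 5)]
   so N = (23/2, 4)

N = (23/2, 4)
B = (13, 3)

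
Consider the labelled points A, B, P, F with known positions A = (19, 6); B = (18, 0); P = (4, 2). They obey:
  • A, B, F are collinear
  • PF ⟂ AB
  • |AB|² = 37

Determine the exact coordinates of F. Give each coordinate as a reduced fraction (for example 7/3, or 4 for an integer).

1. F_x = 664/37  [[A, B, F are collinear ⇒ 6x-1y-108=0] ∩ [PF ⟂ AB ⇒ -1x-6y+16=0]]
2. F_y = -12/37  [[A, B, F are collinear ⇒ 6x-1y-108=0] ∩ [PF ⟂ AB ⇒ -1x-6y+16=0]]
   so F = (664/37, -12/37)

F = (664/37, -12/37)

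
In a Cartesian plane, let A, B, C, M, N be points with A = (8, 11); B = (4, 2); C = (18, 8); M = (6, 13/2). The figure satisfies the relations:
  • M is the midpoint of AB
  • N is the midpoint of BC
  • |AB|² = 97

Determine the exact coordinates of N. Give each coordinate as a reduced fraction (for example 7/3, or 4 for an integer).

1. N_x = 11  [2·N = B+C = (4, 2)+(18, 8)]
2. N_y = 5  [2·N = B+C = (4, 2)+(18, 8)]
   so N = (11, 5)

N = (11, 5)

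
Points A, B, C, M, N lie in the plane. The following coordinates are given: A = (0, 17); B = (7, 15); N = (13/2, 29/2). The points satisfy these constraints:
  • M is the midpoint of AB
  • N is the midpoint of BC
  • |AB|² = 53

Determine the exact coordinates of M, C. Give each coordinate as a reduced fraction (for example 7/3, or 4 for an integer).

1. M_x = 7/2  [2·M = A+B = (0, 17)+(7, 15)]
2. M_y = 16  [2·M = A+B = (0, 17)+(7, 15)]
   so M = (7/2, 16)
3. C_x = 6  [C = 2·N−B = 2·(13/2, 29/2)−(7, 15)]
4. C_y = 14  [C = 2·N−B = 2·(13/2, 29/2)−(7, 15)]
   so C = (6, 14)

M = (7/2, 16)
C = (6, 14)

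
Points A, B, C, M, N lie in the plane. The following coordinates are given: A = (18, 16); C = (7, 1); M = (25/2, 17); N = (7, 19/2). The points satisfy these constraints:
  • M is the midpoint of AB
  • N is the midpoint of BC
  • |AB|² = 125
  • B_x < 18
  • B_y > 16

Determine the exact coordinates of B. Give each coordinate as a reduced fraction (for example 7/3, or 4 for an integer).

B = (7, 18)

1. B_x = 7  [B = 2·M−A = 2·(25/2, 17)−(18, 16)]
2. B_y = 18  [B = 2·M−A = 2·(25/2, 17)−(18, 16)]
   so B = (7, 18)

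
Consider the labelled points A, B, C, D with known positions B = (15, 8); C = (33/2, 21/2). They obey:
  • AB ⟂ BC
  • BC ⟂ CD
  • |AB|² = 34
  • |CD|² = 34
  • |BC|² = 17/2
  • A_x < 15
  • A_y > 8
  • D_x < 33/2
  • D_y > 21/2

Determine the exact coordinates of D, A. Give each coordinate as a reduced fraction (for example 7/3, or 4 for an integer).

1. D_x = 23/2  [[BC ⟂ CD ⇒ 3/2x+5/2y-51=0] ∩ [|D−(33/2, 21/2)|²=34]]
2. D_y = 27/2  [[BC ⟂ CD ⇒ 3/2x+5/2y-51=0] ∩ [|D−(33/2, 21/2)|²=34]]
   so D = (23/2, 27/2)
3. A_x = 10  [[AB ⟂ BC ⇒ -3/2x-5/2y+85/2=0] ∩ [|A−(15, 8)|²=34]]
4. A_y = 11  [[AB ⟂ BC ⇒ -3/2x-5/2y+85/2=0] ∩ [|A−(15, 8)|²=34]]
   so A = (10, 11)

D = (23/2, 27/2)
A = (10, 11)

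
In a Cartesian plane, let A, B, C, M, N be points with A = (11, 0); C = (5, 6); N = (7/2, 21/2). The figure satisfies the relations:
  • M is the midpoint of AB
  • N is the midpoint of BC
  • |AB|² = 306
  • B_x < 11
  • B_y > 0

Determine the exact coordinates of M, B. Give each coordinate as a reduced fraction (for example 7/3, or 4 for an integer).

M = (13/2, 15/2)
B = (2, 15)

1. B_x = 2  [B = 2·N−C = 2·(7/2, 21/2)−(5, 6)]
2. B_y = 15  [B = 2·N−C = 2·(7/2, 21/2)−(5, 6)]
   so B = (2, 15)
3. M_x = 13/2  [2·M = A+B = (11, 0)+(2, 15)]
4. M_y = 15/2  [2·M = A+B = (11, 0)+(2, 15)]
   so M = (13/2, 15/2)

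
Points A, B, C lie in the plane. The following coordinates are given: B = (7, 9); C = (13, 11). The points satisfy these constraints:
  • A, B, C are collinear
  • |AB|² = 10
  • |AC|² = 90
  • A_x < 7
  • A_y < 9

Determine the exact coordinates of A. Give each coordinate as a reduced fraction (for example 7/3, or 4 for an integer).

1. A_x = 4  [[A, B, C are collinear ⇒ -2x+6y-40=0] ∩ [|A−(7, 9)|²=10]]
2. A_y = 8  [[A, B, C are collinear ⇒ -2x+6y-40=0] ∩ [|A−(7, 9)|²=10]]
   so A = (4, 8)

A = (4, 8)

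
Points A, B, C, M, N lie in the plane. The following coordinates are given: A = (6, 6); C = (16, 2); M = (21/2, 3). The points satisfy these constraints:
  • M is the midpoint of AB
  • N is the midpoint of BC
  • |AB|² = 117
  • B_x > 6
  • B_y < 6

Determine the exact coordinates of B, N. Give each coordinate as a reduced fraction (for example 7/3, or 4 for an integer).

1. B_x = 15  [B = 2·M−A = 2·(21/2, 3)−(6, 6)]
2. B_y = 0  [B = 2·M−A = 2·(21/2, 3)−(6, 6)]
   so B = (15, 0)
3. N_x = 31/2  [2·N = B+C = (15, 0)+(16, 2)]
4. N_y = 1  [2·N = B+C = (15, 0)+(16, 2)]
   so N = (31/2, 1)

B = (15, 0)
N = (31/2, 1)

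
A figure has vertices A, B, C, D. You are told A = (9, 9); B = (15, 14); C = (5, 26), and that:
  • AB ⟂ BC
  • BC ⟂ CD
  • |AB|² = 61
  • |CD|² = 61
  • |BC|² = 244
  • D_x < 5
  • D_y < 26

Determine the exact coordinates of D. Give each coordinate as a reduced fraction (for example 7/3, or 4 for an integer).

1. D_x = -1  [[BC ⟂ CD ⇒ -10x+12y-262=0] ∩ [|D−(5, 26)|²=61]]
2. D_y = 21  [[BC ⟂ CD ⇒ -10x+12y-262=0] ∩ [|D−(5, 26)|²=61]]
   so D = (-1, 21)

D = (-1, 21)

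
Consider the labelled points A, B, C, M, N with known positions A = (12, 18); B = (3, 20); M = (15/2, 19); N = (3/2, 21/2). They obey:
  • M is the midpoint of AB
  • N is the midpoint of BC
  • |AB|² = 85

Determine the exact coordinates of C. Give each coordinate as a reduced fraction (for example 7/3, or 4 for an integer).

C = (0, 1)

1. C_x = 0  [C = 2·N−B = 2·(3/2, 21/2)−(3, 20)]
2. C_y = 1  [C = 2·N−B = 2·(3/2, 21/2)−(3, 20)]
   so C = (0, 1)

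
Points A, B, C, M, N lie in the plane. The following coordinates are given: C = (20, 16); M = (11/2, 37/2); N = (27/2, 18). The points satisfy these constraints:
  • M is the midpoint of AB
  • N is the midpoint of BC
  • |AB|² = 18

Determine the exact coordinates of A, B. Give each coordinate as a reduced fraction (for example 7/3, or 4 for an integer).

A = (4, 17)
B = (7, 20)

1. B_x = 7  [B = 2·N−C = 2·(27/2, 18)−(20, 16)]
2. B_y = 20  [B = 2·N−C = 2·(27/2, 18)−(20, 16)]
   so B = (7, 20)
3. A_x = 4  [A = 2·M−B = 2·(11/2, 37/2)−(7, 20)]
4. A_y = 17  [A = 2·M−B = 2·(11/2, 37/2)−(7, 20)]
   so A = (4, 17)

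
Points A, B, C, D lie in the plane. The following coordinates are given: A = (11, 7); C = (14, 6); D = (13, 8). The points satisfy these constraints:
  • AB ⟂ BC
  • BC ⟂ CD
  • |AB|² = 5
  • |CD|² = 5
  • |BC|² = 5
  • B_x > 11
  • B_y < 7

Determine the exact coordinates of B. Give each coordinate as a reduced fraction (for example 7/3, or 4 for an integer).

B = (12, 5)

1. B_x = 12  [[BC ⟂ CD ⇒ 1x-2y-2=0] ∩ [|B−(11, 7)|²=5]]
2. B_y = 5  [[BC ⟂ CD ⇒ 1x-2y-2=0] ∩ [|B−(11, 7)|²=5]]
   so B = (12, 5)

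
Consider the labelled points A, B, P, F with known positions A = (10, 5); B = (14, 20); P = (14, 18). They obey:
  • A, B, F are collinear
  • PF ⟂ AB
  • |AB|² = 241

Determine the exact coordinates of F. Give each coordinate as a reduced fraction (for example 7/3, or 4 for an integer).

1. F_x = 3254/241  [[A, B, F are collinear ⇒ -15x+4y+130=0] ∩ [PF ⟂ AB ⇒ 4x+15y-326=0]]
2. F_y = 4370/241  [[A, B, F are collinear ⇒ -15x+4y+130=0] ∩ [PF ⟂ AB ⇒ 4x+15y-326=0]]
   so F = (3254/241, 4370/241)

F = (3254/241, 4370/241)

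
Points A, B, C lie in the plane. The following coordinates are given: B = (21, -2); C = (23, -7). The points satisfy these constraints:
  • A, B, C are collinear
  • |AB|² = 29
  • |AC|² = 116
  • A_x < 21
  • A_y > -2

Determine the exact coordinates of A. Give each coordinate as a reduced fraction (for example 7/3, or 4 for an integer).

A = (19, 3)

1. A_x = 19  [[A, B, C are collinear ⇒ 5x+2y-101=0] ∩ [|A−(21, -2)|²=29]]
2. A_y = 3  [[A, B, C are collinear ⇒ 5x+2y-101=0] ∩ [|A−(21, -2)|²=29]]
   so A = (19, 3)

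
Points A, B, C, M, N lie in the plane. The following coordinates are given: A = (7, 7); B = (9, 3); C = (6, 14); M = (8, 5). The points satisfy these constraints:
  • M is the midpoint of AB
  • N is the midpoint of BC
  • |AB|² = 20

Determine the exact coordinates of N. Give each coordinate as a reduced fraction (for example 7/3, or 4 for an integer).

N = (15/2, 17/2)

1. N_x = 15/2  [2·N = B+C = (9, 3)+(6, 14)]
2. N_y = 17/2  [2·N = B+C = (9, 3)+(6, 14)]
   so N = (15/2, 17/2)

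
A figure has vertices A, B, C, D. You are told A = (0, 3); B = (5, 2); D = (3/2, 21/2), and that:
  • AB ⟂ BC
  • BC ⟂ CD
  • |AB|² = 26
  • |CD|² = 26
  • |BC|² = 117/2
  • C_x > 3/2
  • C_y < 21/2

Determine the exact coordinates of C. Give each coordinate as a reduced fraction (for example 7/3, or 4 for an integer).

C = (13/2, 19/2)

1. C_x = 13/2  [[AB ⟂ BC ⇒ 5x-1y-23=0] ∩ [|C−(3/2, 21/2)|²=26]]
2. C_y = 19/2  [[AB ⟂ BC ⇒ 5x-1y-23=0] ∩ [|C−(3/2, 21/2)|²=26]]
   so C = (13/2, 19/2)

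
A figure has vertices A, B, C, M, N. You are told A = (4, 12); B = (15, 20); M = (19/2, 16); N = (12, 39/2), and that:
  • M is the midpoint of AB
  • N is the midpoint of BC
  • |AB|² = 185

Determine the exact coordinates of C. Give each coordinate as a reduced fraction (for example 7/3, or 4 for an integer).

C = (9, 19)

1. C_x = 9  [C = 2·N−B = 2·(12, 39/2)−(15, 20)]
2. C_y = 19  [C = 2·N−B = 2·(12, 39/2)−(15, 20)]
   so C = (9, 19)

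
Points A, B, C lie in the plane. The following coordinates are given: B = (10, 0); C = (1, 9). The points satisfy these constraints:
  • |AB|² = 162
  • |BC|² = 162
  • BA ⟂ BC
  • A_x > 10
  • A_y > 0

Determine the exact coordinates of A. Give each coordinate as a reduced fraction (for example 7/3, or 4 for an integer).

A = (19, 9)

1. A_x = 19  [[BA ⟂ BC ⇒ -9x+9y+90=0] ∩ [|A−(10, 0)|²=162]]
2. A_y = 9  [[BA ⟂ BC ⇒ -9x+9y+90=0] ∩ [|A−(10, 0)|²=162]]
   so A = (19, 9)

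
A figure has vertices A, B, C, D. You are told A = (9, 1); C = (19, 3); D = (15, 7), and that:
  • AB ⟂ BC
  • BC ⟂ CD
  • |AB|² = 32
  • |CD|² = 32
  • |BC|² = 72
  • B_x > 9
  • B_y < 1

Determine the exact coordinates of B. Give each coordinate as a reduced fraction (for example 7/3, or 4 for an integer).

1. B_x = 13  [[BC ⟂ CD ⇒ 4x-4y-64=0] ∩ [|B−(9, 1)|²=32]]
2. B_y = -3  [[BC ⟂ CD ⇒ 4x-4y-64=0] ∩ [|B−(9, 1)|²=32]]
   so B = (13, -3)

B = (13, -3)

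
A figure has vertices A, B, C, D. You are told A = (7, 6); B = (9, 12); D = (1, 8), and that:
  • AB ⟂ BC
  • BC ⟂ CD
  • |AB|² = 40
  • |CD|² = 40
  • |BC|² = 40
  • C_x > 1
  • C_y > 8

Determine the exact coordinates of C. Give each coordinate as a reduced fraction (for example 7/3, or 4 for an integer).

1. C_x = 3  [[AB ⟂ BC ⇒ 2x+6y-90=0] ∩ [|C−(1, 8)|²=40]]
2. C_y = 14  [[AB ⟂ BC ⇒ 2x+6y-90=0] ∩ [|C−(1, 8)|²=40]]
   so C = (3, 14)

C = (3, 14)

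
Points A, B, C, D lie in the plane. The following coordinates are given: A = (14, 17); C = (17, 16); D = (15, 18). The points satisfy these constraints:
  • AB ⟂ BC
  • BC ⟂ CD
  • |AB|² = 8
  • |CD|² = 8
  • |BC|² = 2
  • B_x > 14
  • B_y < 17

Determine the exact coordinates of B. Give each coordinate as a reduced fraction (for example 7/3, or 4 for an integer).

1. B_x = 16  [[BC ⟂ CD ⇒ 2x-2y-2=0] ∩ [|B−(14, 17)|²=8]]
2. B_y = 15  [[BC ⟂ CD ⇒ 2x-2y-2=0] ∩ [|B−(14, 17)|²=8]]
   so B = (16, 15)

B = (16, 15)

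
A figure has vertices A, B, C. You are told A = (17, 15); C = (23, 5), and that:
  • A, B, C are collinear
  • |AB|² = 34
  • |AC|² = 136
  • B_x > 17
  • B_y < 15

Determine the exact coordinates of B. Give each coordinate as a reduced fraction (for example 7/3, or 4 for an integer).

B = (20, 10)

1. B_x = 20  [[A, B, C are collinear ⇒ -10x-6y+260=0] ∩ [|B−(17, 15)|²=34]]
2. B_y = 10  [[A, B, C are collinear ⇒ -10x-6y+260=0] ∩ [|B−(17, 15)|²=34]]
   so B = (20, 10)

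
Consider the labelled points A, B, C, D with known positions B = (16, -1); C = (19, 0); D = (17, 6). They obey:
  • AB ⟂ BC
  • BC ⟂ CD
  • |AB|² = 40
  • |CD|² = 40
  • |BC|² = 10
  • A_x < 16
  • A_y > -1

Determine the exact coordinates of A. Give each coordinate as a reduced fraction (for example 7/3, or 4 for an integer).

1. A_x = 14  [[AB ⟂ BC ⇒ -3x-1y+47=0] ∩ [|A−(16, -1)|²=40]]
2. A_y = 5  [[AB ⟂ BC ⇒ -3x-1y+47=0] ∩ [|A−(16, -1)|²=40]]
   so A = (14, 5)

A = (14, 5)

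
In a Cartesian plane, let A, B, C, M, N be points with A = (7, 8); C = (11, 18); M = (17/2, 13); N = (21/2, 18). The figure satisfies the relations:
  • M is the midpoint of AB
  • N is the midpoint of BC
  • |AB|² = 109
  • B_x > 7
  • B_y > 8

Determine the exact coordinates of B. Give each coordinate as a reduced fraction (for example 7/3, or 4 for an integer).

1. B_x = 10  [B = 2·M−A = 2·(17/2, 13)−(7, 8)]
2. B_y = 18  [B = 2·M−A = 2·(17/2, 13)−(7, 8)]
   so B = (10, 18)

B = (10, 18)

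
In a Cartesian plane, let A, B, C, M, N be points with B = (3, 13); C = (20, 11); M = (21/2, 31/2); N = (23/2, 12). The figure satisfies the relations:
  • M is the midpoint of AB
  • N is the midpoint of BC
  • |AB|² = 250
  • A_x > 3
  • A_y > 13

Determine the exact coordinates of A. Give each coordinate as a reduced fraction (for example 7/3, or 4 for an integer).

1. A_x = 18  [A = 2·M−B = 2·(21/2, 31/2)−(3, 13)]
2. A_y = 18  [A = 2·M−B = 2·(21/2, 31/2)−(3, 13)]
   so A = (18, 18)

A = (18, 18)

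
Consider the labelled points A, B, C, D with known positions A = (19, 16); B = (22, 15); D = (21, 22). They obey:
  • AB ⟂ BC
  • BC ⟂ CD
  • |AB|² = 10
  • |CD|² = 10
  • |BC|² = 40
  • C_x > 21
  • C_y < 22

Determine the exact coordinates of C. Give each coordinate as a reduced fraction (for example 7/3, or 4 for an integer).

C = (24, 21)

1. C_x = 24  [[AB ⟂ BC ⇒ 3x-1y-51=0] ∩ [|C−(21, 22)|²=10]]
2. C_y = 21  [[AB ⟂ BC ⇒ 3x-1y-51=0] ∩ [|C−(21, 22)|²=10]]
   so C = (24, 21)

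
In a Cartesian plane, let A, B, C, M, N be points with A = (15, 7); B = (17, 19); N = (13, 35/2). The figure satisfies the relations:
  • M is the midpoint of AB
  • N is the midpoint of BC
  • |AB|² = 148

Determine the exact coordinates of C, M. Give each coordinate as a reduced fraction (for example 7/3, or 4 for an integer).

C = (9, 16)
M = (16, 13)

1. M_x = 16  [2·M = A+B = (15, 7)+(17, 19)]
2. M_y = 13  [2·M = A+B = (15, 7)+(17, 19)]
   so M = (16, 13)
3. C_x = 9  [C = 2·N−B = 2·(13, 35/2)−(17, 19)]
4. C_y = 16  [C = 2·N−B = 2·(13, 35/2)−(17, 19)]
   so C = (9, 16)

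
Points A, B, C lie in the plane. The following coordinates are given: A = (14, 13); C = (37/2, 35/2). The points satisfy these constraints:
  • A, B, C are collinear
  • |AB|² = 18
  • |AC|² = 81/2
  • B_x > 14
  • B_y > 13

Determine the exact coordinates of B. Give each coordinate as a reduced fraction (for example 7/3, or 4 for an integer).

B = (17, 16)

1. B_x = 17  [[A, B, C are collinear ⇒ 9/2x-9/2y-9/2=0] ∩ [|B−(14, 13)|²=18]]
2. B_y = 16  [[A, B, C are collinear ⇒ 9/2x-9/2y-9/2=0] ∩ [|B−(14, 13)|²=18]]
   so B = (17, 16)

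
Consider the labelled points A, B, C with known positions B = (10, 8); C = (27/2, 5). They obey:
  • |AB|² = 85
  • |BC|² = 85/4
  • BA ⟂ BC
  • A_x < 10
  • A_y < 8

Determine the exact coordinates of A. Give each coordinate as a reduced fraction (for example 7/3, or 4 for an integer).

A = (4, 1)

1. A_x = 4  [[BA ⟂ BC ⇒ 7/2x-3y-11=0] ∩ [|A−(10, 8)|²=85]]
2. A_y = 1  [[BA ⟂ BC ⇒ 7/2x-3y-11=0] ∩ [|A−(10, 8)|²=85]]
   so A = (4, 1)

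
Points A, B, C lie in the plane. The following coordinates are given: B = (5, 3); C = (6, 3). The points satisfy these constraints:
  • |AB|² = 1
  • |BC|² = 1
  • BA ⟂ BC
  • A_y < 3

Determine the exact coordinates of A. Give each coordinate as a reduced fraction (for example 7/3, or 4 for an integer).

1. A_x = 5  [[BA ⟂ BC ⇒ 1x-5=0] ∩ [|A−(5, 3)|²=1]]
2. A_y = 2  [[BA ⟂ BC ⇒ 1x-5=0] ∩ [|A−(5, 3)|²=1]]
   so A = (5, 2)

A = (5, 2)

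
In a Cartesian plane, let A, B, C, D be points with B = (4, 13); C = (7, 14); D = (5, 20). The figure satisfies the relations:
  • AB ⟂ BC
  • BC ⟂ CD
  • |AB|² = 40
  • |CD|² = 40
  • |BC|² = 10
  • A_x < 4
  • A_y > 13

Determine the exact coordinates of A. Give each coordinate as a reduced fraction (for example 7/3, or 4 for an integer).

A = (2, 19)

1. A_x = 2  [[AB ⟂ BC ⇒ -3x-1y+25=0] ∩ [|A−(4, 13)|²=40]]
2. A_y = 19  [[AB ⟂ BC ⇒ -3x-1y+25=0] ∩ [|A−(4, 13)|²=40]]
   so A = (2, 19)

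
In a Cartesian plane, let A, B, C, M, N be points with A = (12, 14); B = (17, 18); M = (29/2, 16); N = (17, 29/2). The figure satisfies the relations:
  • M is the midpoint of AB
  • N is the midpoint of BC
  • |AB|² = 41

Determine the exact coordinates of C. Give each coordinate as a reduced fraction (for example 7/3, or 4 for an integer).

1. C_x = 17  [C = 2·N−B = 2·(17, 29/2)−(17, 18)]
2. C_y = 11  [C = 2·N−B = 2·(17, 29/2)−(17, 18)]
   so C = (17, 11)

C = (17, 11)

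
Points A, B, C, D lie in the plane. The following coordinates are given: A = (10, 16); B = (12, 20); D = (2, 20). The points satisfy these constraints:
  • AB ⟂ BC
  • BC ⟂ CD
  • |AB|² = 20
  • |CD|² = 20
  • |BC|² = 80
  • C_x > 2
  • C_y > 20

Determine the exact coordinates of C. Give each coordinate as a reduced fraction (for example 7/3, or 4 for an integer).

C = (4, 24)

1. C_x = 4  [[AB ⟂ BC ⇒ 2x+4y-104=0] ∩ [|C−(2, 20)|²=20]]
2. C_y = 24  [[AB ⟂ BC ⇒ 2x+4y-104=0] ∩ [|C−(2, 20)|²=20]]
   so C = (4, 24)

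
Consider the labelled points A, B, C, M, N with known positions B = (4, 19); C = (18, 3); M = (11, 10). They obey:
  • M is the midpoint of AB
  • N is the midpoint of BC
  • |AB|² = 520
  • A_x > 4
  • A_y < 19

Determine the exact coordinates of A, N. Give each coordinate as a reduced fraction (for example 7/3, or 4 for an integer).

A = (18, 1)
N = (11, 11)

1. A_x = 18  [A = 2·M−B = 2·(11, 10)−(4, 19)]
2. A_y = 1  [A = 2·M−B = 2·(11, 10)−(4, 19)]
   so A = (18, 1)
3. N_x = 11  [2·N = B+C = (4, 19)+(18, 3)]
4. N_y = 11  [2·N = B+C = (4, 19)+(18, 3)]
   so N = (11, 11)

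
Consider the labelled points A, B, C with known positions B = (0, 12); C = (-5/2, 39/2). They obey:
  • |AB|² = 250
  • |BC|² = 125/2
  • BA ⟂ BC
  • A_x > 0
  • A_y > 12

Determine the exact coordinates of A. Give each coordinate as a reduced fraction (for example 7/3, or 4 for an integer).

1. A_x = 15  [[BA ⟂ BC ⇒ -5/2x+15/2y-90=0] ∩ [|A−(0, 12)|²=250]]
2. A_y = 17  [[BA ⟂ BC ⇒ -5/2x+15/2y-90=0] ∩ [|A−(0, 12)|²=250]]
   so A = (15, 17)

A = (15, 17)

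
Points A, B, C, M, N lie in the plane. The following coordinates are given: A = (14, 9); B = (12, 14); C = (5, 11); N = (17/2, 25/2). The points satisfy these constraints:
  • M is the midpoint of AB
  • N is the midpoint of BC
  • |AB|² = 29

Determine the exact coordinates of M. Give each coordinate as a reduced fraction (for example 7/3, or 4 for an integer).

M = (13, 23/2)

1. M_x = 13  [2·M = A+B = (14, 9)+(12, 14)]
2. M_y = 23/2  [2·M = A+B = (14, 9)+(12, 14)]
   so M = (13, 23/2)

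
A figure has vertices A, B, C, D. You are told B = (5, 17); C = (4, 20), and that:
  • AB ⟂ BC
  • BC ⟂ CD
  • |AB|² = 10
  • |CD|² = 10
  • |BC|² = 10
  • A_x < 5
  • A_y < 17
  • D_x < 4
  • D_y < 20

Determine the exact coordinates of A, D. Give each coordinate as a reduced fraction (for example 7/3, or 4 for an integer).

1. A_x = 2  [[AB ⟂ BC ⇒ 1x-3y+46=0] ∩ [|A−(5, 17)|²=10]]
2. A_y = 16  [[AB ⟂ BC ⇒ 1x-3y+46=0] ∩ [|A−(5, 17)|²=10]]
   so A = (2, 16)
3. D_x = 1  [[BC ⟂ CD ⇒ -1x+3y-56=0] ∩ [|D−(4, 20)|²=10]]
4. D_y = 19  [[BC ⟂ CD ⇒ -1x+3y-56=0] ∩ [|D−(4, 20)|²=10]]
   so D = (1, 19)

A = (2, 16)
D = (1, 19)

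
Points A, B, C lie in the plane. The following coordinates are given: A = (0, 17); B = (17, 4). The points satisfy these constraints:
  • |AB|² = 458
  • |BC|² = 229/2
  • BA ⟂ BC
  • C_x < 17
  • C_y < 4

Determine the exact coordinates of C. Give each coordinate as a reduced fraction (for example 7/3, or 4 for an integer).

1. C_x = 21/2  [[BA ⟂ BC ⇒ -17x+13y+237=0] ∩ [|C−(17, 4)|²=229/2]]
2. C_y = -9/2  [[BA ⟂ BC ⇒ -17x+13y+237=0] ∩ [|C−(17, 4)|²=229/2]]
   so C = (21/2, -9/2)

C = (21/2, -9/2)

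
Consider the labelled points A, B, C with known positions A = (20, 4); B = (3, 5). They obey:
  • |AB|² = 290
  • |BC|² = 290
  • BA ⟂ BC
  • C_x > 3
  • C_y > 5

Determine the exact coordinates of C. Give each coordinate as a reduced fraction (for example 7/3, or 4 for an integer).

C = (4, 22)

1. C_x = 4  [[BA ⟂ BC ⇒ 17x-1y-46=0] ∩ [|C−(3, 5)|²=290]]
2. C_y = 22  [[BA ⟂ BC ⇒ 17x-1y-46=0] ∩ [|C−(3, 5)|²=290]]
   so C = (4, 22)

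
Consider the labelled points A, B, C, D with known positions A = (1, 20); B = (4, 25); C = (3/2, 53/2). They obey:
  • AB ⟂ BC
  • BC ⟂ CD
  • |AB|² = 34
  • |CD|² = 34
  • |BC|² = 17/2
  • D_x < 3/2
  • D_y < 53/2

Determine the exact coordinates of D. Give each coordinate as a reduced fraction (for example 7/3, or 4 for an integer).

D = (-3/2, 43/2)

1. D_x = -3/2  [[BC ⟂ CD ⇒ -5/2x+3/2y-36=0] ∩ [|D−(3/2, 53/2)|²=34]]
2. D_y = 43/2  [[BC ⟂ CD ⇒ -5/2x+3/2y-36=0] ∩ [|D−(3/2, 53/2)|²=34]]
   so D = (-3/2, 43/2)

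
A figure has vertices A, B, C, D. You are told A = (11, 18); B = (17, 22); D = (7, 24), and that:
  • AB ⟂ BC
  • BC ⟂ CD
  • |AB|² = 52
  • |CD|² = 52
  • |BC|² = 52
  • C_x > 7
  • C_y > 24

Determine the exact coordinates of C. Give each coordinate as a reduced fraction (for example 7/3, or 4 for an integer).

1. C_x = 13  [[AB ⟂ BC ⇒ 6x+4y-190=0] ∩ [|C−(7, 24)|²=52]]
2. C_y = 28  [[AB ⟂ BC ⇒ 6x+4y-190=0] ∩ [|C−(7, 24)|²=52]]
   so C = (13, 28)

C = (13, 28)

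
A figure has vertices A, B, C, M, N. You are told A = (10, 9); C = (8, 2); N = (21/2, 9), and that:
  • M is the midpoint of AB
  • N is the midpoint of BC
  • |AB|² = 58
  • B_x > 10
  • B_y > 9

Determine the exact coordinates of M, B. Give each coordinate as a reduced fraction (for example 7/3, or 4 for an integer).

M = (23/2, 25/2)
B = (13, 16)

1. B_x = 13  [B = 2·N−C = 2·(21/2, 9)−(8, 2)]
2. B_y = 16  [B = 2·N−C = 2·(21/2, 9)−(8, 2)]
   so B = (13, 16)
3. M_x = 23/2  [2·M = A+B = (10, 9)+(13, 16)]
4. M_y = 25/2  [2·M = A+B = (10, 9)+(13, 16)]
   so M = (23/2, 25/2)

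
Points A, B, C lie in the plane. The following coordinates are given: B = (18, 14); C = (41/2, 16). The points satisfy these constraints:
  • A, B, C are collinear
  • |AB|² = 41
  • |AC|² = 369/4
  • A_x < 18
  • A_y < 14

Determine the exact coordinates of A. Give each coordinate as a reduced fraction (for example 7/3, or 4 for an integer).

1. A_x = 13  [[A, B, C are collinear ⇒ -2x+5/2y+1=0] ∩ [|A−(18, 14)|²=41]]
2. A_y = 10  [[A, B, C are collinear ⇒ -2x+5/2y+1=0] ∩ [|A−(18, 14)|²=41]]
   so A = (13, 10)

A = (13, 10)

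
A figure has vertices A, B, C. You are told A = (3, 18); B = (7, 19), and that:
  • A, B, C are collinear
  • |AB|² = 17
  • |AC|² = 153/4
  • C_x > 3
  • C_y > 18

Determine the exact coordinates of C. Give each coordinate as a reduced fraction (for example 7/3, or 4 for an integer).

1. C_x = 9  [[A, B, C are collinear ⇒ -1x+4y-69=0] ∩ [|C−(3, 18)|²=153/4]]
2. C_y = 39/2  [[A, B, C are collinear ⇒ -1x+4y-69=0] ∩ [|C−(3, 18)|²=153/4]]
   so C = (9, 39/2)

C = (9, 39/2)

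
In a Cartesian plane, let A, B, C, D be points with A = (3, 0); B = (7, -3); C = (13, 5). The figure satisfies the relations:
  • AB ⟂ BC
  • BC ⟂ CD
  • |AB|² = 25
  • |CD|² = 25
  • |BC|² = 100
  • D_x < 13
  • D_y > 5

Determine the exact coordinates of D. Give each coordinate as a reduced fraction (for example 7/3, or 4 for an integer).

1. D_x = 9  [[BC ⟂ CD ⇒ 6x+8y-118=0] ∩ [|D−(13, 5)|²=25]]
2. D_y = 8  [[BC ⟂ CD ⇒ 6x+8y-118=0] ∩ [|D−(13, 5)|²=25]]
   so D = (9, 8)

D = (9, 8)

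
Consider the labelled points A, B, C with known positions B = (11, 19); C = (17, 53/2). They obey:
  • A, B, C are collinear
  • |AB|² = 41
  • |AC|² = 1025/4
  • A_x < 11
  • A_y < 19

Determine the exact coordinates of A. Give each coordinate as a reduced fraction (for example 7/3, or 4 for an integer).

A = (7, 14)

1. A_x = 7  [[A, B, C are collinear ⇒ -15/2x+6y-63/2=0] ∩ [|A−(11, 19)|²=41]]
2. A_y = 14  [[A, B, C are collinear ⇒ -15/2x+6y-63/2=0] ∩ [|A−(11, 19)|²=41]]
   so A = (7, 14)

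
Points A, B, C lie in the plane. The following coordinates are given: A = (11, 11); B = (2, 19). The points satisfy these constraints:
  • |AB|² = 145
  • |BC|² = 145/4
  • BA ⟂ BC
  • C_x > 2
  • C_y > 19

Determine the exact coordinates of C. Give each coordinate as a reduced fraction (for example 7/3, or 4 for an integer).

1. C_x = 6  [[BA ⟂ BC ⇒ 9x-8y+134=0] ∩ [|C−(2, 19)|²=145/4]]
2. C_y = 47/2  [[BA ⟂ BC ⇒ 9x-8y+134=0] ∩ [|C−(2, 19)|²=145/4]]
   so C = (6, 47/2)

C = (6, 47/2)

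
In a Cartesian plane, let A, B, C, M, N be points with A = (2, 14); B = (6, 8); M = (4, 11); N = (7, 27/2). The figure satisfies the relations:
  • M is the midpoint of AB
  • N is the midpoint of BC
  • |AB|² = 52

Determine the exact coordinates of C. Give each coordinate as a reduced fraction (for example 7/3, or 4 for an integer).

1. C_x = 8  [C = 2·N−B = 2·(7, 27/2)−(6, 8)]
2. C_y = 19  [C = 2·N−B = 2·(7, 27/2)−(6, 8)]
   so C = (8, 19)

C = (8, 19)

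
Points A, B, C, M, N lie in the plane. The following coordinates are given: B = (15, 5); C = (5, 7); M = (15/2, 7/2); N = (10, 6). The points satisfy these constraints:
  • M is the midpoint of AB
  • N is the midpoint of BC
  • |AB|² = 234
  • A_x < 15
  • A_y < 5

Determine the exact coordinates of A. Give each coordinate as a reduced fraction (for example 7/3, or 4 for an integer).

A = (0, 2)

1. A_x = 0  [A = 2·M−B = 2·(15/2, 7/2)−(15, 5)]
2. A_y = 2  [A = 2·M−B = 2·(15/2, 7/2)−(15, 5)]
   so A = (0, 2)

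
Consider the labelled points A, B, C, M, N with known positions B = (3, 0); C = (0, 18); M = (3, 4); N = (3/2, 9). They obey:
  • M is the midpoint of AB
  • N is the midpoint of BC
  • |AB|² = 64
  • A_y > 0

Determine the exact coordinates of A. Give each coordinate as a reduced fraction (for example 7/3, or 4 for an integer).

1. A_x = 3  [A = 2·M−B = 2·(3, 4)−(3, 0)]
2. A_y = 8  [A = 2·M−B = 2·(3, 4)−(3, 0)]
   so A = (3, 8)

A = (3, 8)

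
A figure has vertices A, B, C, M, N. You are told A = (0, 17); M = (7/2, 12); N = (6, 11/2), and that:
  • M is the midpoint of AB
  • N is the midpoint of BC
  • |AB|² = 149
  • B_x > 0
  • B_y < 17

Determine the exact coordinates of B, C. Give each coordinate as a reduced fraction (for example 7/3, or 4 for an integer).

1. B_x = 7  [B = 2·M−A = 2·(7/2, 12)−(0, 17)]
2. B_y = 7  [B = 2·M−A = 2·(7/2, 12)−(0, 17)]
   so B = (7, 7)
3. C_x = 5  [C = 2·N−B = 2·(6, 11/2)−(7, 7)]
4. C_y = 4  [C = 2·N−B = 2·(6, 11/2)−(7, 7)]
   so C = (5, 4)

B = (7, 7)
C = (5, 4)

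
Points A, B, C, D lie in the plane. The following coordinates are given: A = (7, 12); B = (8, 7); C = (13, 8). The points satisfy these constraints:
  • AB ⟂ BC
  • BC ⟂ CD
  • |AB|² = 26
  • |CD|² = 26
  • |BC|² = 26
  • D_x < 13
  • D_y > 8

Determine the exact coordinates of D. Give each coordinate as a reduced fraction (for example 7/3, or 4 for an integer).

1. D_x = 12  [[BC ⟂ CD ⇒ 5x+1y-73=0] ∩ [|D−(13, 8)|²=26]]
2. D_y = 13  [[BC ⟂ CD ⇒ 5x+1y-73=0] ∩ [|D−(13, 8)|²=26]]
   so D = (12, 13)

D = (12, 13)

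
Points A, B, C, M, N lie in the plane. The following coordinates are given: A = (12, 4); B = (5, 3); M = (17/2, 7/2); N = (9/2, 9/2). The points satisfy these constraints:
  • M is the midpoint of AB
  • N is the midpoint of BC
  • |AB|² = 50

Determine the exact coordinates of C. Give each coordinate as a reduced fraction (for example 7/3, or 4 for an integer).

1. C_x = 4  [C = 2·N−B = 2·(9/2, 9/2)−(5, 3)]
2. C_y = 6  [C = 2·N−B = 2·(9/2, 9/2)−(5, 3)]
   so C = (4, 6)

C = (4, 6)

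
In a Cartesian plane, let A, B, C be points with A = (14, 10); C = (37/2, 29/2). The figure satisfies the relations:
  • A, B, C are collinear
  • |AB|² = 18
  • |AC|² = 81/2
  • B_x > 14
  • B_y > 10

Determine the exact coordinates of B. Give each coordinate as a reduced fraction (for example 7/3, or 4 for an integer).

B = (17, 13)

1. B_x = 17  [[A, B, C are collinear ⇒ 9/2x-9/2y-18=0] ∩ [|B−(14, 10)|²=18]]
2. B_y = 13  [[A, B, C are collinear ⇒ 9/2x-9/2y-18=0] ∩ [|B−(14, 10)|²=18]]
   so B = (17, 13)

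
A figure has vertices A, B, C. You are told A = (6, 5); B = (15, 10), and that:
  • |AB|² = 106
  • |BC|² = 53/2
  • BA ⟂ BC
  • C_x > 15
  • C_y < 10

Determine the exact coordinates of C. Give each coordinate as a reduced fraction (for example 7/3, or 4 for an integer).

1. C_x = 35/2  [[BA ⟂ BC ⇒ -9x-5y+185=0] ∩ [|C−(15, 10)|²=53/2]]
2. C_y = 11/2  [[BA ⟂ BC ⇒ -9x-5y+185=0] ∩ [|C−(15, 10)|²=53/2]]
   so C = (35/2, 11/2)

C = (35/2, 11/2)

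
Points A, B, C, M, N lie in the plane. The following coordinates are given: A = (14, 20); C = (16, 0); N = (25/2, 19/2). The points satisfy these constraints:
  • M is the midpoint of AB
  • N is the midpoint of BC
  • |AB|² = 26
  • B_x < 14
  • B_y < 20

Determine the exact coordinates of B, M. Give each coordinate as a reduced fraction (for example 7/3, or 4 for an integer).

B = (9, 19)
M = (23/2, 39/2)

1. B_x = 9  [B = 2·N−C = 2·(25/2, 19/2)−(16, 0)]
2. B_y = 19  [B = 2·N−C = 2·(25/2, 19/2)−(16, 0)]
   so B = (9, 19)
3. M_x = 23/2  [2·M = A+B = (14, 20)+(9, 19)]
4. M_y = 39/2  [2·M = A+B = (14, 20)+(9, 19)]
   so M = (23/2, 39/2)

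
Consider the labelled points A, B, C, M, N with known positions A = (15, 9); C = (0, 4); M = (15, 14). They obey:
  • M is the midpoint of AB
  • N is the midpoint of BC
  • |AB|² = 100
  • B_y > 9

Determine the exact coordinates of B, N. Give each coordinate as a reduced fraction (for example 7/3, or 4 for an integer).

1. B_x = 15  [B = 2·M−A = 2·(15, 14)−(15, 9)]
2. B_y = 19  [B = 2·M−A = 2·(15, 14)−(15, 9)]
   so B = (15, 19)
3. N_x = 15/2  [2·N = B+C = (15, 19)+(0, 4)]
4. N_y = 23/2  [2·N = B+C = (15, 19)+(0, 4)]
   so N = (15/2, 23/2)

B = (15, 19)
N = (15/2, 23/2)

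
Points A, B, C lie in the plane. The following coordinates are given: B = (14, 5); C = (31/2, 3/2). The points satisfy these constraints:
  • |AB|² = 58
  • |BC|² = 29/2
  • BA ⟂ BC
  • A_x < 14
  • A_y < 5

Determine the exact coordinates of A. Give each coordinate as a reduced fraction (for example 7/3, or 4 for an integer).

A = (7, 2)

1. A_x = 7  [[BA ⟂ BC ⇒ 3/2x-7/2y-7/2=0] ∩ [|A−(14, 5)|²=58]]
2. A_y = 2  [[BA ⟂ BC ⇒ 3/2x-7/2y-7/2=0] ∩ [|A−(14, 5)|²=58]]
   so A = (7, 2)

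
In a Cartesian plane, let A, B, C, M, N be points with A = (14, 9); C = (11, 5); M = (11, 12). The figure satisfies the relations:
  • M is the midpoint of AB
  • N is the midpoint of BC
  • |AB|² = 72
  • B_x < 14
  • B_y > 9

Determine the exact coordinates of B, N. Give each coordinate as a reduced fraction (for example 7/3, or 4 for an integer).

1. B_x = 8  [B = 2·M−A = 2·(11, 12)−(14, 9)]
2. B_y = 15  [B = 2·M−A = 2·(11, 12)−(14, 9)]
   so B = (8, 15)
3. N_x = 19/2  [2·N = B+C = (8, 15)+(11, 5)]
4. N_y = 10  [2·N = B+C = (8, 15)+(11, 5)]
   so N = (19/2, 10)

B = (8, 15)
N = (19/2, 10)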